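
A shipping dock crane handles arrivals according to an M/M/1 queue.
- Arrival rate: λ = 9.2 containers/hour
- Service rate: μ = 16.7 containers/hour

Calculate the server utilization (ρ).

Server utilization: ρ = λ/μ
ρ = 9.2/16.7 = 0.5509
The server is busy 55.09% of the time.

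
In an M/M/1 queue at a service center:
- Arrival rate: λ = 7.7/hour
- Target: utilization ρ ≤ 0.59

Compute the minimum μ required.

ρ = λ/μ, so μ = λ/ρ
μ ≥ 7.7/0.59 = 13.0508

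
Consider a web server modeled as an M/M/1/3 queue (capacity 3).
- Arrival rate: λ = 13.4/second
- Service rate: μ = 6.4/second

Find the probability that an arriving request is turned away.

ρ = λ/μ = 13.4/6.4 = 2.09375
P₀ = (1-ρ)/(1-ρ^(K+1)) = (1-2.09375)/(1-2.09375^4) = -1.0938/-18.2176 = 0.06004
P_K = P₀×ρ^K = 0.06004 × 2.09375^3 = 0.06004 × 9.1786 = 0.5511
Blocking probability = 55.11%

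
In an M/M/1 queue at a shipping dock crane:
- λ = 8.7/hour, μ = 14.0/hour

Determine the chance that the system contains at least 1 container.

ρ = λ/μ = 8.7/14.0 = 0.6214
P(N ≥ n) = ρⁿ
P(N ≥ 1) = 0.6214^1
P(N ≥ 1) = 0.6214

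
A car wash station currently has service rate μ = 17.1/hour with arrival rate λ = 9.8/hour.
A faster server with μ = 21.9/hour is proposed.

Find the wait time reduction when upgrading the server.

System 1: ρ₁ = 9.8/17.1 = 0.5731, W₁ = 1/(17.1-9.8) = 0.13699
System 2: ρ₂ = 9.8/21.9 = 0.4475, W₂ = 1/(21.9-9.8) = 0.082645
Improvement: (W₁-W₂)/W₁ = (0.13699-0.082645)/0.13699 = 39.67%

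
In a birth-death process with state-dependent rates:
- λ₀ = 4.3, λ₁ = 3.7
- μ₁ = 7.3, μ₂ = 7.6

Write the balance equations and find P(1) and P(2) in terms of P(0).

Balance equations:
State 0: λ₀P₀ = μ₁P₁ → P₁ = (λ₀/μ₁)P₀ = (4.3/7.3)P₀ = 0.5890P₀
State 1: P₂ = (λ₀λ₁)/(μ₁μ₂)P₀ = (4.3×3.7)/(7.3×7.6)P₀ = 0.2868P₀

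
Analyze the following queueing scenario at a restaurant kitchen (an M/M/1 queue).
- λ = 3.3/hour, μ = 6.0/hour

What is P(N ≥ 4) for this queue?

ρ = λ/μ = 3.3/6.0 = 0.5500
P(N ≥ n) = ρⁿ
P(N ≥ 4) = 0.5500^4
P(N ≥ 4) = 0.09151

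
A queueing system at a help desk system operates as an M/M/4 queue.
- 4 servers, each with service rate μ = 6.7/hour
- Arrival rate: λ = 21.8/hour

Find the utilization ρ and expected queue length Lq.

Traffic intensity: ρ = λ/(cμ) = 21.8/(4×6.7) = 0.8134
Since ρ = 0.8134 < 1, system is stable.
Offered load a = λ/μ = cρ = 21.8/6.7 = 3.2537
P₀ = [ Σₙ₌₀^3 aⁿ/n! + a^4/(4!(1-ρ)) ]⁻¹
Σ = a^0/0! + a^1/1! + a^2/2! + a^3/3! = 1.0000 + 3.2537 + 5.2934 + 5.7411 = 15.2882
a^4/(4!(1-ρ)) = 112.0796/(24 × 0.186567) = 25.0311
P₀ = 1/(15.2882 + 25.0311) = 0.02480
Lq = P₀·a^4·ρ / (4!(1-ρ)²) = 0.024802 × 112.0796 × 0.81343 / (24 × 0.034807) = 2.7068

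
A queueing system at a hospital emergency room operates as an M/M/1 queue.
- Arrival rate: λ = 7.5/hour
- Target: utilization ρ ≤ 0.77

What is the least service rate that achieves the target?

ρ = λ/μ, so μ = λ/ρ
μ ≥ 7.5/0.77 = 9.7403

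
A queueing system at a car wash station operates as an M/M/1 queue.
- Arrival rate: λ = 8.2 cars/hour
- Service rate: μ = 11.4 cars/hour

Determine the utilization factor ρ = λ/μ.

Server utilization: ρ = λ/μ
ρ = 8.2/11.4 = 0.7193
The server is busy 71.93% of the time.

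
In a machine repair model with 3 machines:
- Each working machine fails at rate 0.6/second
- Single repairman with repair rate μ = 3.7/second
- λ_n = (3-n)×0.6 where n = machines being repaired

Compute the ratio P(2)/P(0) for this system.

P(2)/P(0) = ∏_{i=0}^{2-1} λ_i/μ_{i+1}
= (3-0)×0.6/3.7 × (3-1)×0.6/3.7
= 0.1578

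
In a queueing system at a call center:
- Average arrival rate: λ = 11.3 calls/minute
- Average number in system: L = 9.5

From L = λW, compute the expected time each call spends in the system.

Little's Law: L = λW, so W = L/λ
W = 9.5/11.3 = 0.8407 minutes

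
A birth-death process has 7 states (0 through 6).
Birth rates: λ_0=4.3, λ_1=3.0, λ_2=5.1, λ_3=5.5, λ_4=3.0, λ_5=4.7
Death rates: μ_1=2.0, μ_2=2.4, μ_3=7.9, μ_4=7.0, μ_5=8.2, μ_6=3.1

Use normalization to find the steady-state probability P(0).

Ratios P(n)/P(0) = (λ₀···λₙ₋₁)/(μ₁···μₙ):
P(1)/P(0) = (4.3)/(2.0) = 2.1500
P(2)/P(0) = (4.3×3.0)/(2.0×2.4) = 2.6875
P(3)/P(0) = (4.3×3.0×5.1)/(2.0×2.4×7.9) = 1.7350
P(4)/P(0) = (4.3×3.0×5.1×5.5)/(2.0×2.4×7.9×7.0) = 1.3632
P(5)/P(0) = (4.3×3.0×5.1×5.5×3.0)/(2.0×2.4×7.9×7.0×8.2) = 0.4987
P(6)/P(0) = (4.3×3.0×5.1×5.5×3.0×4.7)/(2.0×2.4×7.9×7.0×8.2×3.1) = 0.7561

Normalization: ∑ P(n) = 1
P(0) × (1.0000 + 2.1500 + 2.6875 + 1.7350 + 1.3632 + 0.4987 + 0.7561) = 1
P(0) × 10.1905 = 1
P(0) = 1/10.1905 = 0.09813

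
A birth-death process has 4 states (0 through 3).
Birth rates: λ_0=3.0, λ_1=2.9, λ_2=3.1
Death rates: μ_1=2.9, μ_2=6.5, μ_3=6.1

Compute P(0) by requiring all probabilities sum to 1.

Ratios P(n)/P(0) = (λ₀···λₙ₋₁)/(μ₁···μₙ):
P(1)/P(0) = (3.0)/(2.9) = 1.0345
P(2)/P(0) = (3.0×2.9)/(2.9×6.5) = 0.4615
P(3)/P(0) = (3.0×2.9×3.1)/(2.9×6.5×6.1) = 0.2346

Normalization: ∑ P(n) = 1
P(0) × (1.0000 + 1.0345 + 0.4615 + 0.2346) = 1
P(0) × 2.7306 = 1
P(0) = 1/2.7306 = 0.3662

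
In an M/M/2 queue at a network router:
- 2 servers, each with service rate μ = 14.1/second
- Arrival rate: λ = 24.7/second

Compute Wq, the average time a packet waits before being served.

Traffic intensity: ρ = λ/(cμ) = 24.7/(2×14.1) = 0.8759
Since ρ = 0.8759 < 1, system is stable.
Offered load a = λ/μ = cρ = 24.7/14.1 = 1.7518
P₀ = [ Σₙ₌₀^1 aⁿ/n! + a^2/(2!(1-ρ)) ]⁻¹
Σ = a^0/0! + a^1/1! = 1.0000 + 1.7518 = 2.7518
a^2/(2!(1-ρ)) = 3.068709/(2 × 0.1241135) = 12.3625
P₀ = 1/(2.7518 + 12.3625) = 0.06616
Lq = P₀·a^2·ρ / (2!(1-ρ)²) = 0.0661626 × 3.06871 × 0.875887 / (2 × 0.0154042) = 5.7723
Wq = Lq/λ = 5.7723/24.7 = 0.2337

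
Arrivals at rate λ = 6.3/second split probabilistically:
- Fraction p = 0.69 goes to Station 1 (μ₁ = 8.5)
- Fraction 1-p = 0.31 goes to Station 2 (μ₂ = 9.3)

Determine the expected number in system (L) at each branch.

Effective rates: λ₁ = 6.3×0.69 = 4.347, λ₂ = 6.3×0.31 = 1.953
Station 1: ρ₁ = 4.347/8.5 = 0.5114, L₁ = ρ₁/(1-ρ₁) = 0.5114/(1-0.5114) = 1.0467
Station 2: ρ₂ = 1.953/9.3 = 0.2100, L₂ = ρ₂/(1-ρ₂) = 0.2100/(1-0.2100) = 0.2658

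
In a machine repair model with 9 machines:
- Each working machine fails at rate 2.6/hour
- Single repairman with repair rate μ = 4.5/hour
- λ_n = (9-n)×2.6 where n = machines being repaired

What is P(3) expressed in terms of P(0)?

P(3)/P(0) = ∏_{i=0}^{3-1} λ_i/μ_{i+1}
= (9-0)×2.6/4.5 × (9-1)×2.6/4.5 × (9-2)×2.6/4.5
= 97.2105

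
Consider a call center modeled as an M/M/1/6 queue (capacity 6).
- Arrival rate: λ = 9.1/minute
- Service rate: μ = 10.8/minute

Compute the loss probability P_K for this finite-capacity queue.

ρ = λ/μ = 9.1/10.8 = 0.8426
P₀ = (1-ρ)/(1-ρ^(K+1)) = (1-0.8426)/(1-0.8426^7) = 0.15740/0.69846 = 0.2254
P_K = P₀×ρ^K = 0.22535 × 0.8426^6 = 0.22535 × 0.35787 = 0.08065
Blocking probability = 8.06%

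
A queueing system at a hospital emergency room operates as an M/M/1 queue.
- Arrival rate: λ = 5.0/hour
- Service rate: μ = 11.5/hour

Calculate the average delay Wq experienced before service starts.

First, compute utilization: ρ = λ/μ = 5.0/11.5 = 0.4348
For M/M/1: Wq = λ/(μ(μ-λ))
Wq = 5.0/(11.5 × (11.5-5.0))
Wq = 5.0/(11.5 × 6.50)
Wq = 0.06689 hours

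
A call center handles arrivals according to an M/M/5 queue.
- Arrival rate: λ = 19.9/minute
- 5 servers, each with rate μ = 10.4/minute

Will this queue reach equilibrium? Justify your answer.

Stability requires ρ = λ/(cμ) < 1
ρ = 19.9/(5 × 10.4) = 19.9/52.00 = 0.3827
Since 0.3827 < 1, the system is STABLE.
The servers are busy 38.27% of the time.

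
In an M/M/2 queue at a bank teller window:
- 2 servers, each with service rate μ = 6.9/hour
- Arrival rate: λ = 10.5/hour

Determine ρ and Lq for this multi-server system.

Traffic intensity: ρ = λ/(cμ) = 10.5/(2×6.9) = 0.7609
Since ρ = 0.7609 < 1, system is stable.
Offered load a = λ/μ = cρ = 10.5/6.9 = 1.5217
P₀ = [ Σₙ₌₀^1 aⁿ/n! + a^2/(2!(1-ρ)) ]⁻¹
Σ = a^0/0! + a^1/1! = 1.0000 + 1.5217 = 2.5217
a^2/(2!(1-ρ)) = 2.3157/(2 × 0.23913) = 4.8419
P₀ = 1/(2.5217 + 4.8419) = 0.1358
Lq = P₀·a^2·ρ / (2!(1-ρ)²) = 0.13580 × 2.3157 × 0.76087 / (2 × 0.057183) = 2.0922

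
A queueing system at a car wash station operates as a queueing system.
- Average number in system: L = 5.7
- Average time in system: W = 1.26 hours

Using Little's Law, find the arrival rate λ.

Little's Law: L = λW, so λ = L/W
λ = 5.7/1.26 = 4.5238 cars/hour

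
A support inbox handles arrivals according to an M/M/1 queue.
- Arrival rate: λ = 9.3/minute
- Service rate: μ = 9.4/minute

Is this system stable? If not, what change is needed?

Stability requires ρ = λ/(cμ) < 1
ρ = 9.3/(1 × 9.4) = 9.3/9.40 = 0.9894
Since 0.9894 < 1, the system is STABLE.
The server is busy 98.94% of the time.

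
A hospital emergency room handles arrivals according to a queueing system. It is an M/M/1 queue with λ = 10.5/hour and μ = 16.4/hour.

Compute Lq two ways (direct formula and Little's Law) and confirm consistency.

Method 1 (direct): Lq = λ²/(μ(μ-λ)) = 110.25/(16.4 × 5.90) = 1.1394

Method 2 (Little's Law):
W = 1/(μ-λ) = 1/5.90 = 0.169492
Wq = W - 1/μ = 0.169492 - 0.0609756 = 0.108516
Lq = λWq = 10.5 × 0.108516 = 1.1394 ✔ (matches Method 1)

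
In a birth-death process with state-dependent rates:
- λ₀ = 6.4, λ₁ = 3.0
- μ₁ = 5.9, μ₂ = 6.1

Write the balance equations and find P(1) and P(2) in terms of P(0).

Balance equations:
State 0: λ₀P₀ = μ₁P₁ → P₁ = (λ₀/μ₁)P₀ = (6.4/5.9)P₀ = 1.0847P₀
State 1: P₂ = (λ₀λ₁)/(μ₁μ₂)P₀ = (6.4×3.0)/(5.9×6.1)P₀ = 0.5335P₀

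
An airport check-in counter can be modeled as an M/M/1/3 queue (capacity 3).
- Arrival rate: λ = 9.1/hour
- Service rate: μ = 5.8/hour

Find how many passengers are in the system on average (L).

ρ = λ/μ = 9.1/5.8 = 1.5690
P₀ = (1-ρ)/(1-ρ^(K+1)) = (1-1.5690)/(1-1.5690^4) = -0.5690/-5.0603 = 0.1124
P_K = P₀×ρ^K = 0.11244 × 1.5690^3 = 0.11244 × 3.8625 = 0.4343
L = ρ[1 - (K+1)ρ^K + Kρ^(K+1)] / [(1-ρ)(1-ρ^(K+1))]
L = 1.5690 × (1 - 4×3.8625 + 3×6.0603) / ((1 - 1.5690) × (1 - 6.0603)) = 2.0330 passengers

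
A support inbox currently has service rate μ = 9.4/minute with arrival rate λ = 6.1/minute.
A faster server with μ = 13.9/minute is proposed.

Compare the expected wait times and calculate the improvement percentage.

System 1: ρ₁ = 6.1/9.4 = 0.6489, W₁ = 1/(9.4-6.1) = 0.3030
System 2: ρ₂ = 6.1/13.9 = 0.4388, W₂ = 1/(13.9-6.1) = 0.1282
Improvement: (W₁-W₂)/W₁ = (0.3030-0.1282)/0.3030 = 57.69%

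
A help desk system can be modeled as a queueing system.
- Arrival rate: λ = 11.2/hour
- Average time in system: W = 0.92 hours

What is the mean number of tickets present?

Little's Law: L = λW
L = 11.2 × 0.92 = 10.3040 tickets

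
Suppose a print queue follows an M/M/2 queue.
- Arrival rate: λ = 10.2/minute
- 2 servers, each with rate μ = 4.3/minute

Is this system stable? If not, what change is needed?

Stability requires ρ = λ/(cμ) < 1
ρ = 10.2/(2 × 4.3) = 10.2/8.60 = 1.1860
Since 1.1860 ≥ 1, the system is UNSTABLE.
Need c > λ/μ = 10.2/4.3 = 2.37.
Minimum servers needed: c = 3.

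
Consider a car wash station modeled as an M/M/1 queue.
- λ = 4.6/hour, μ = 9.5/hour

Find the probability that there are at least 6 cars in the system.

ρ = λ/μ = 4.6/9.5 = 0.4842
P(N ≥ n) = ρⁿ
P(N ≥ 6) = 0.4842^6
P(N ≥ 6) = 0.01289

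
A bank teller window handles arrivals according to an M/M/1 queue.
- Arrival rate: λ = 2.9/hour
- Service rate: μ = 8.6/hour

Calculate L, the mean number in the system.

ρ = λ/μ = 2.9/8.6 = 0.3372
For M/M/1: L = λ/(μ-λ)
L = 2.9/(8.6-2.9) = 2.9/5.70
L = 0.5088 transactions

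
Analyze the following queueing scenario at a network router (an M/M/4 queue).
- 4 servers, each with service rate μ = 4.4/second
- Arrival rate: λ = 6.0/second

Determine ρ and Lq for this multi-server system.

Traffic intensity: ρ = λ/(cμ) = 6.0/(4×4.4) = 0.3409
Since ρ = 0.3409 < 1, system is stable.
Offered load a = λ/μ = cρ = 6.0/4.4 = 1.3636
P₀ = [ Σₙ₌₀^3 aⁿ/n! + a^4/(4!(1-ρ)) ]⁻¹
Σ = a^0/0! + a^1/1! + a^2/2! + a^3/3! = 1.0000 + 1.3636 + 0.9298 + 0.4226 = 3.7160
a^4/(4!(1-ρ)) = 3.4578/(24 × 0.6591) = 0.2186
P₀ = 1/(3.7160 + 0.2186) = 0.2542
Lq = P₀·a^4·ρ / (4!(1-ρ)²) = 0.2542 × 3.4578 × 0.3409 / (24 × 0.4344) = 0.02874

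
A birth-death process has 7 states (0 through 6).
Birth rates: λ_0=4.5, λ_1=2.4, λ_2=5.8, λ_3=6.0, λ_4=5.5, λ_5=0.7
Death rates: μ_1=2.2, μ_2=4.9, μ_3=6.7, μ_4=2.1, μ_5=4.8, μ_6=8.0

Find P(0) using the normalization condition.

Ratios P(n)/P(0) = (λ₀···λₙ₋₁)/(μ₁···μₙ):
P(1)/P(0) = (4.5)/(2.2) = 2.0455
P(2)/P(0) = (4.5×2.4)/(2.2×4.9) = 1.0019
P(3)/P(0) = (4.5×2.4×5.8)/(2.2×4.9×6.7) = 0.8673
P(4)/P(0) = (4.5×2.4×5.8×6.0)/(2.2×4.9×6.7×2.1) = 2.4779
P(5)/P(0) = (4.5×2.4×5.8×6.0×5.5)/(2.2×4.9×6.7×2.1×4.8) = 2.8393
P(6)/P(0) = (4.5×2.4×5.8×6.0×5.5×0.7)/(2.2×4.9×6.7×2.1×4.8×8.0) = 0.2484

Normalization: ∑ P(n) = 1
P(0) × (1.0000 + 2.0455 + 1.0019 + 0.8673 + 2.4779 + 2.8393 + 0.2484) = 1
P(0) × 10.4803 = 1
P(0) = 1/10.4803 = 0.09542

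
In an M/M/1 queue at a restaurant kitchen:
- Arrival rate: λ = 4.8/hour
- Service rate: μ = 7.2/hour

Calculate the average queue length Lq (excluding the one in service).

ρ = λ/μ = 4.8/7.2 = 0.6667
For M/M/1: Lq = λ²/(μ(μ-λ))
Lq = 23.04/(7.2 × 2.40)
Lq = 1.3333 orders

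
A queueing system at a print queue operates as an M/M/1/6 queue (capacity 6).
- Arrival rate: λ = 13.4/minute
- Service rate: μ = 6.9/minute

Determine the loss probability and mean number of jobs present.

ρ = λ/μ = 13.4/6.9 = 1.94203
P₀ = (1-ρ)/(1-ρ^(K+1)) = (1-1.94203)/(1-1.94203^7) = -0.9420/-103.1817 = 0.009130
P_K = P₀×ρ^K = 0.009130 × 1.94203^6 = 0.009130 × 53.6458 = 0.4898
Blocking probability P_6 = 0.4898 (48.98%)
L = ρ[1 - (K+1)ρ^K + Kρ^(K+1)] / [(1-ρ)(1-ρ^(K+1))]
L = 1.94203 × (1 - 7×53.6458 + 6×104.1817) / ((1 - 1.94203) × (1 - 104.1817)) = 5.0063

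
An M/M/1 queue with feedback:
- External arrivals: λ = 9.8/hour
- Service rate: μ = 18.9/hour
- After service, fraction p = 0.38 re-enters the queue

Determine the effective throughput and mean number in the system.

Effective arrival rate: λ_eff = λ/(1-p) = 9.8/(1-0.38) = 9.8/0.62 = 15.8065
ρ = λ_eff/μ = 15.8065/18.9 = 0.83632
L = ρ/(1-ρ) = 0.83632/(1-0.83632) = 5.1095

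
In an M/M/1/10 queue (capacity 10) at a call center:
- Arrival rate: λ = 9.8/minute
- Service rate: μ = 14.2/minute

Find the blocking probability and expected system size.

ρ = λ/μ = 9.8/14.2 = 0.69014
P₀ = (1-ρ)/(1-ρ^(K+1)) = (1-0.69014)/(1-0.69014^11) = 0.3099/0.9831 = 0.3152
P_K = P₀×ρ^K = 0.3152 × 0.69014^10 = 0.3152 × 0.02451 = 0.007726
Blocking probability P_10 = 0.007726 (0.77%)
L = ρ[1 - (K+1)ρ^K + Kρ^(K+1)] / [(1-ρ)(1-ρ^(K+1))]
L = 0.69014 × (1 - 11×0.024512 + 10×0.016916) / ((1 - 0.69014) × (1 - 0.016916)) = 2.0380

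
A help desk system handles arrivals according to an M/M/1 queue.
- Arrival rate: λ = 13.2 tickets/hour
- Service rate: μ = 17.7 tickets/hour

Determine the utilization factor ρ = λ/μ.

Server utilization: ρ = λ/μ
ρ = 13.2/17.7 = 0.7458
The server is busy 74.58% of the time.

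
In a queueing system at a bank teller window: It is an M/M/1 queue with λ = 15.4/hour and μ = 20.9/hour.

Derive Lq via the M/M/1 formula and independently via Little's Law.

Method 1 (direct): Lq = λ²/(μ(μ-λ)) = 237.16/(20.9 × 5.50) = 2.0632

Method 2 (Little's Law):
W = 1/(μ-λ) = 1/5.50 = 0.181818
Wq = W - 1/μ = 0.181818 - 0.0478469 = 0.133971
Lq = λWq = 15.4 × 0.133971 = 2.0632 ✔ (matches Method 1)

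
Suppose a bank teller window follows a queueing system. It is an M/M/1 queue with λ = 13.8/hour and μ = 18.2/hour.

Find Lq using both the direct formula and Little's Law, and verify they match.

Method 1 (direct): Lq = λ²/(μ(μ-λ)) = 190.44/(18.2 × 4.40) = 2.3781

Method 2 (Little's Law):
W = 1/(μ-λ) = 1/4.40 = 0.227273
Wq = W - 1/μ = 0.227273 - 0.0549451 = 0.172328
Lq = λWq = 13.8 × 0.172328 = 2.3781 ✔ (matches Method 1)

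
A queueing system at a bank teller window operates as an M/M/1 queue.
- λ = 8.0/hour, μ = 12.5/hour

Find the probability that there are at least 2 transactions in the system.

ρ = λ/μ = 8.0/12.5 = 0.6400
P(N ≥ n) = ρⁿ
P(N ≥ 2) = 0.6400^2
P(N ≥ 2) = 0.4096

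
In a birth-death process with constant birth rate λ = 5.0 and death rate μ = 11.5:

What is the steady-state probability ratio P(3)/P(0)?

For constant rates: P(n)/P(0) = (λ/μ)^n
P(3)/P(0) = (5.0/11.5)^3 = 0.43478^3 = 0.08219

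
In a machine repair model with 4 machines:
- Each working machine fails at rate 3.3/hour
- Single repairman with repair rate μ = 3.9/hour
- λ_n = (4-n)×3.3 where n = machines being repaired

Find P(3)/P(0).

P(3)/P(0) = ∏_{i=0}^{3-1} λ_i/μ_{i+1}
= (4-0)×3.3/3.9 × (4-1)×3.3/3.9 × (4-2)×3.3/3.9
= 14.5398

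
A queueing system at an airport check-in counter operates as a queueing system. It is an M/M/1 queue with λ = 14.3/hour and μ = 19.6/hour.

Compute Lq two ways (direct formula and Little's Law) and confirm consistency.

Method 1 (direct): Lq = λ²/(μ(μ-λ)) = 204.49/(19.6 × 5.30) = 1.9685

Method 2 (Little's Law):
W = 1/(μ-λ) = 1/5.30 = 0.18868
Wq = W - 1/μ = 0.18868 - 0.051020 = 0.13766
Lq = λWq = 14.3 × 0.13766 = 1.9685 ✔ (matches Method 1)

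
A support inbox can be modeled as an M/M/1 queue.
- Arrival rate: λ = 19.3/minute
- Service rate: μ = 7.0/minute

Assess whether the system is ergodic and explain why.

Stability requires ρ = λ/(cμ) < 1
ρ = 19.3/(1 × 7.0) = 19.3/7.00 = 2.7571
Since 2.7571 ≥ 1, the system is UNSTABLE.
Queue grows without bound. Need μ > λ = 19.3.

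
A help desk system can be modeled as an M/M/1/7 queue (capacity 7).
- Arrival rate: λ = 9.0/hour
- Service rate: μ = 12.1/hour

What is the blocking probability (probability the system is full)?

ρ = λ/μ = 9.0/12.1 = 0.7438
P₀ = (1-ρ)/(1-ρ^(K+1)) = (1-0.7438)/(1-0.7438^8) = 0.2562/0.9063 = 0.2827
P_K = P₀×ρ^K = 0.28268 × 0.7438^7 = 0.28268 × 0.12595 = 0.03560
Blocking probability = 3.56%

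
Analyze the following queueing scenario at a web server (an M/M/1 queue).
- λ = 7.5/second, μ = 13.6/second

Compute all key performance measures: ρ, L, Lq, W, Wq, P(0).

Step 1: ρ = λ/μ = 7.5/13.6 = 0.5515
Step 2: L = λ/(μ-λ) = 7.5/6.10 = 1.2295
Step 3: Lq = λ²/(μ(μ-λ)) = 56.25/(13.6×6.10) = 0.6780
Step 4: W = 1/(μ-λ) = 1/6.10 = 0.16393
Step 5: Wq = λ/(μ(μ-λ)) = 7.5/(13.6×6.10) = 0.09041
Step 6: P(0) = 1-ρ = 0.4485
Verify: L = λW = 7.5×0.16393 = 1.2295 ✔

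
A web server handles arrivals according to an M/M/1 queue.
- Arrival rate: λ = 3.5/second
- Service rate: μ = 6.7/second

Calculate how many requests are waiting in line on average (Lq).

ρ = λ/μ = 3.5/6.7 = 0.5224
For M/M/1: Lq = λ²/(μ(μ-λ))
Lq = 12.25/(6.7 × 3.20)
Lq = 0.5714 requests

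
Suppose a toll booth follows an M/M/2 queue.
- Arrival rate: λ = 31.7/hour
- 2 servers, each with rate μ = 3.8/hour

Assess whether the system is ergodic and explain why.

Stability requires ρ = λ/(cμ) < 1
ρ = 31.7/(2 × 3.8) = 31.7/7.60 = 4.1711
Since 4.1711 ≥ 1, the system is UNSTABLE.
Need c > λ/μ = 31.7/3.8 = 8.34.
Minimum servers needed: c = 9.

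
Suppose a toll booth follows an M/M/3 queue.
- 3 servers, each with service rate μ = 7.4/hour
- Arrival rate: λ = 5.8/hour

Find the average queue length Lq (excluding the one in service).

Traffic intensity: ρ = λ/(cμ) = 5.8/(3×7.4) = 0.2613
Since ρ = 0.2613 < 1, system is stable.
Offered load a = λ/μ = cρ = 5.8/7.4 = 0.7838
P₀ = [ Σₙ₌₀^2 aⁿ/n! + a^3/(3!(1-ρ)) ]⁻¹
Σ = a^0/0! + a^1/1! + a^2/2! = 1.0000 + 0.78378 + 0.30716 = 2.0909
a^3/(3!(1-ρ)) = 0.4815/(6 × 0.7387) = 0.1086
P₀ = 1/(2.0909 + 0.1086) = 0.4546
Lq = P₀·a^3·ρ / (3!(1-ρ)²) = 0.4546 × 0.4815 × 0.2613 / (6 × 0.5457) = 0.01747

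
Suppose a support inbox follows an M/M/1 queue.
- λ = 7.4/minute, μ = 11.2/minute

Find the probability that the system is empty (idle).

ρ = λ/μ = 7.4/11.2 = 0.6607
P(0) = 1 - ρ = 1 - 0.6607 = 0.3393
The server is idle 33.93% of the time.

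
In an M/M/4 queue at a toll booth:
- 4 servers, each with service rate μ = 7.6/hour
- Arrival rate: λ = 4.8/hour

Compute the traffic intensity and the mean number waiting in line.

Traffic intensity: ρ = λ/(cμ) = 4.8/(4×7.6) = 0.1579
Since ρ = 0.1579 < 1, system is stable.
Offered load a = λ/μ = cρ = 4.8/7.6 = 0.6316
P₀ = [ Σₙ₌₀^3 aⁿ/n! + a^4/(4!(1-ρ)) ]⁻¹
Σ = a^0/0! + a^1/1! + a^2/2! + a^3/3! = 1.0000 + 0.6316 + 0.1994 + 0.04199 = 1.8730
a^4/(4!(1-ρ)) = 0.15911/(24 × 0.84211) = 0.007873
P₀ = 1/(1.8730 + 0.007873) = 0.5317
Lq = P₀·a^4·ρ / (4!(1-ρ)²) = 0.53166 × 0.15911 × 0.15789 / (24 × 0.70914) = 0.0007848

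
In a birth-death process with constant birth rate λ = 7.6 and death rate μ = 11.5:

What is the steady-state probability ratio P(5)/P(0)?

For constant rates: P(n)/P(0) = (λ/μ)^n
P(5)/P(0) = (7.6/11.5)^5 = 0.6609^5 = 0.1261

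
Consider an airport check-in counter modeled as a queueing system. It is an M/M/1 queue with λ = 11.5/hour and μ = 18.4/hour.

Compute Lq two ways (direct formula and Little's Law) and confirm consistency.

Method 1 (direct): Lq = λ²/(μ(μ-λ)) = 132.25/(18.4 × 6.90) = 1.0417

Method 2 (Little's Law):
W = 1/(μ-λ) = 1/6.90 = 0.14493
Wq = W - 1/μ = 0.14493 - 0.054348 = 0.09058
Lq = λWq = 11.5 × 0.09058 = 1.0417 ✔ (matches Method 1)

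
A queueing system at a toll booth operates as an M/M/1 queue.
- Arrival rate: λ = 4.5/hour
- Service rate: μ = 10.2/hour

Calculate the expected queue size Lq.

ρ = λ/μ = 4.5/10.2 = 0.4412
For M/M/1: Lq = λ²/(μ(μ-λ))
Lq = 20.25/(10.2 × 5.70)
Lq = 0.3483 vehicles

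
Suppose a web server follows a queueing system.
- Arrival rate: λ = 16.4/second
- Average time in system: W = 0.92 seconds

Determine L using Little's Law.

Little's Law: L = λW
L = 16.4 × 0.92 = 15.0880 requests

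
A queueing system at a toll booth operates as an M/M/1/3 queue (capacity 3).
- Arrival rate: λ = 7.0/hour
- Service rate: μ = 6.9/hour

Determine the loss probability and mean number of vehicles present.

ρ = λ/μ = 7.0/6.9 = 1.0145
P₀ = (1-ρ)/(1-ρ^(K+1)) = (1-1.0145)/(1-1.0145^4) = -0.01450/-0.05927 = 0.2446
P_K = P₀×ρ^K = 0.2446 × 1.0145^3 = 0.2446 × 1.0441 = 0.2554
Blocking probability P_3 = 0.2554 (25.54%)
L = ρ[1 - (K+1)ρ^K + Kρ^(K+1)] / [(1-ρ)(1-ρ^(K+1))]
L = 1.0145 × (1 - 4×1.044134 + 3×1.059274) / ((1 - 1.0145) × (1 - 1.059274)) = 1.5180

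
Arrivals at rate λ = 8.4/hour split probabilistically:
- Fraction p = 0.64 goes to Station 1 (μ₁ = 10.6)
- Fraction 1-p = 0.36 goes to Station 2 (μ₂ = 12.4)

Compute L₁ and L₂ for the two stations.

Effective rates: λ₁ = 8.4×0.64 = 5.376, λ₂ = 8.4×0.36 = 3.024
Station 1: ρ₁ = 5.376/10.6 = 0.50717, L₁ = ρ₁/(1-ρ₁) = 0.50717/(1-0.50717) = 1.0291
Station 2: ρ₂ = 3.024/12.4 = 0.24387, L₂ = ρ₂/(1-ρ₂) = 0.24387/(1-0.24387) = 0.3225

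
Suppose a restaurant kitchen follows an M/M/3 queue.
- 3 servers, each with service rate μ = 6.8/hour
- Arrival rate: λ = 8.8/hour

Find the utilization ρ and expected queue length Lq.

Traffic intensity: ρ = λ/(cμ) = 8.8/(3×6.8) = 0.4314
Since ρ = 0.4314 < 1, system is stable.
Offered load a = λ/μ = cρ = 8.8/6.8 = 1.2941
P₀ = [ Σₙ₌₀^2 aⁿ/n! + a^3/(3!(1-ρ)) ]⁻¹
Σ = a^0/0! + a^1/1! + a^2/2! = 1.0000 + 1.2941 + 0.8374 = 3.1315
a^3/(3!(1-ρ)) = 2.1673/(6 × 0.56863) = 0.6352
P₀ = 1/(3.1315 + 0.6352) = 0.2655
Lq = P₀·a^3·ρ / (3!(1-ρ)²) = 0.26548 × 2.1673 × 0.43137 / (6 × 0.32334) = 0.1279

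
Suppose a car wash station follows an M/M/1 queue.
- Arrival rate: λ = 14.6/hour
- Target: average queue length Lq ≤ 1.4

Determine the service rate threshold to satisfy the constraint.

For M/M/1: Lq = λ²/(μ(μ-λ))
Need Lq ≤ 1.4, i.e. μ(μ-λ) ≥ λ²/1.4
μ² - 14.6μ - 213.16/1.4 ≥ 0  →  μ² - 14.6μ - 152.25714 ≥ 0
Quadratic formula (positive root): μ = [λ + √(λ² + 4×152.25714)]/2
Discriminant: 213.16 + 4×152.25714 = 822.1886, √822.1886 = 28.6738
μ ≥ (14.6 + 28.6738)/2 = 21.6369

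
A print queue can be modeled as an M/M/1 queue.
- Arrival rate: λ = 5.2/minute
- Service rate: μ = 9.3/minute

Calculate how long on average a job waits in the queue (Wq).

First, compute utilization: ρ = λ/μ = 5.2/9.3 = 0.5591
For M/M/1: Wq = λ/(μ(μ-λ))
Wq = 5.2/(9.3 × (9.3-5.2))
Wq = 5.2/(9.3 × 4.10)
Wq = 0.1364 minutes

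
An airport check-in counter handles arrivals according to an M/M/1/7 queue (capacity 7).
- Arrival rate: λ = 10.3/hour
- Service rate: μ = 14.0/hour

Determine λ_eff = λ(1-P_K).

ρ = λ/μ = 10.3/14.0 = 0.73571
P₀ = (1-ρ)/(1-ρ^(K+1)) = (1-0.73571)/(1-0.73571^8) = 0.2643/0.9142 = 0.2891
P_K = P₀×ρ^K = 0.28910 × 0.73571^7 = 0.28910 × 0.11667 = 0.03373
λ_eff = λ(1-P_K) = 10.3 × (1 - 0.03373) = 10.3 × 0.96627 = 9.9526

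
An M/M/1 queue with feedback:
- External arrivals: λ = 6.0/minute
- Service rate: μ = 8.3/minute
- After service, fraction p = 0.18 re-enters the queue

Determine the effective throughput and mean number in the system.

Effective arrival rate: λ_eff = λ/(1-p) = 6.0/(1-0.18) = 6.0/0.82 = 7.31707
ρ = λ_eff/μ = 7.31707/8.3 = 0.881575
L = ρ/(1-ρ) = 0.881575/(1-0.881575) = 7.4442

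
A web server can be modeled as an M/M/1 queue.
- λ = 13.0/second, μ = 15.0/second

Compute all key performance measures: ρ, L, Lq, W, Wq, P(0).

Step 1: ρ = λ/μ = 13.0/15.0 = 0.8667
Step 2: L = λ/(μ-λ) = 13.0/2.00 = 6.5000
Step 3: Lq = λ²/(μ(μ-λ)) = 169.00/(15.0×2.00) = 5.6333
Step 4: W = 1/(μ-λ) = 1/2.00 = 0.5000
Step 5: Wq = λ/(μ(μ-λ)) = 13.0/(15.0×2.00) = 0.4333
Step 6: P(0) = 1-ρ = 0.1333
Verify: L = λW = 13.0×0.5000 = 6.5000 ✔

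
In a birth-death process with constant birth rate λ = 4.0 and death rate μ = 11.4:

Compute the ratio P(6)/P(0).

For constant rates: P(n)/P(0) = (λ/μ)^n
P(6)/P(0) = (4.0/11.4)^6 = 0.35088^6 = 0.001866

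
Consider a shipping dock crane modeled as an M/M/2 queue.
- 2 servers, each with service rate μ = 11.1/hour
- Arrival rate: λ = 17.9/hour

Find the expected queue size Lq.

Traffic intensity: ρ = λ/(cμ) = 17.9/(2×11.1) = 0.8063
Since ρ = 0.8063 < 1, system is stable.
Offered load a = λ/μ = cρ = 17.9/11.1 = 1.6126
P₀ = [ Σₙ₌₀^1 aⁿ/n! + a^2/(2!(1-ρ)) ]⁻¹
Σ = a^0/0! + a^1/1! = 1.0000 + 1.6126 = 2.6126
a^2/(2!(1-ρ)) = 2.6005/(2 × 0.19369) = 6.7130
P₀ = 1/(2.6126 + 6.7130) = 0.1072
Lq = P₀·a^2·ρ / (2!(1-ρ)²) = 0.107232 × 2.60052 × 0.806306 / (2 × 0.0375172) = 2.9966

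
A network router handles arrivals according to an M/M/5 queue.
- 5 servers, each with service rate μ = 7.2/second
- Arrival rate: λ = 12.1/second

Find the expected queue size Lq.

Traffic intensity: ρ = λ/(cμ) = 12.1/(5×7.2) = 0.3361
Since ρ = 0.3361 < 1, system is stable.
Offered load a = λ/μ = cρ = 12.1/7.2 = 1.6806
P₀ = [ Σₙ₌₀^4 aⁿ/n! + a^5/(5!(1-ρ)) ]⁻¹
Σ = a^0/0! + a^1/1! + a^2/2! + a^3/3! + a^4/4! = 1.0000 + 1.6806 + 1.4121 + 0.79106 + 0.33235 = 5.2161
a^5/(5!(1-ρ)) = 13.4049/(120 × 0.6639) = 0.1683
P₀ = 1/(5.2161 + 0.1683) = 0.1857
Lq = P₀·a^5·ρ / (5!(1-ρ)²) = 0.1857 × 13.4049 × 0.3361 / (120 × 0.4407) = 0.01582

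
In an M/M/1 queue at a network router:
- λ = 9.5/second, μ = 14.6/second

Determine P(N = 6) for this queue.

ρ = λ/μ = 9.5/14.6 = 0.6507
P(n) = (1-ρ)ρⁿ
P(6) = (1-0.6507) × 0.6507^6
P(6) = 0.34930 × 0.075908
P(6) = 0.02651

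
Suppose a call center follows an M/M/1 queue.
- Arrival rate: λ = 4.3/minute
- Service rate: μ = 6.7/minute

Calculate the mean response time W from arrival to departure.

First, compute utilization: ρ = λ/μ = 4.3/6.7 = 0.6418
For M/M/1: W = 1/(μ-λ)
W = 1/(6.7-4.3) = 1/2.40
W = 0.4167 minutes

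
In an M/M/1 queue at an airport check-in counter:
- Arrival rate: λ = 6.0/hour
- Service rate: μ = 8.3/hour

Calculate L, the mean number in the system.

ρ = λ/μ = 6.0/8.3 = 0.7229
For M/M/1: L = λ/(μ-λ)
L = 6.0/(8.3-6.0) = 6.0/2.30
L = 2.6087 passengers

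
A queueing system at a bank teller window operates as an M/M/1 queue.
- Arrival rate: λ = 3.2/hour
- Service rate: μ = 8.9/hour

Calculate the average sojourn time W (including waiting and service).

First, compute utilization: ρ = λ/μ = 3.2/8.9 = 0.3596
For M/M/1: W = 1/(μ-λ)
W = 1/(8.9-3.2) = 1/5.70
W = 0.1754 hours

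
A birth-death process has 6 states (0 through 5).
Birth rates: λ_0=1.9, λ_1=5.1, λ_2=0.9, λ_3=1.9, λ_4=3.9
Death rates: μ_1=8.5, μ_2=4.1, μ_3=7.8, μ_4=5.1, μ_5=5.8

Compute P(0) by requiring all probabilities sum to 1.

Ratios P(n)/P(0) = (λ₀···λₙ₋₁)/(μ₁···μₙ):
P(1)/P(0) = (1.9)/(8.5) = 0.22353
P(2)/P(0) = (1.9×5.1)/(8.5×4.1) = 0.27805
P(3)/P(0) = (1.9×5.1×0.9)/(8.5×4.1×7.8) = 0.032083
P(4)/P(0) = (1.9×5.1×0.9×1.9)/(8.5×4.1×7.8×5.1) = 0.011952
P(5)/P(0) = (1.9×5.1×0.9×1.9×3.9)/(8.5×4.1×7.8×5.1×5.8) = 0.0080369

Normalization: ∑ P(n) = 1
P(0) × (1.0000 + 0.22353 + 0.27805 + 0.032083 + 0.011952 + 0.0080369) = 1
P(0) × 1.55365 = 1
P(0) = 1/1.55365 = 0.6436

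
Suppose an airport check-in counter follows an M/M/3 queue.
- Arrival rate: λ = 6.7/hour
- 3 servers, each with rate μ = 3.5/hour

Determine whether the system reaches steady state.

Stability requires ρ = λ/(cμ) < 1
ρ = 6.7/(3 × 3.5) = 6.7/10.50 = 0.6381
Since 0.6381 < 1, the system is STABLE.
The servers are busy 63.81% of the time.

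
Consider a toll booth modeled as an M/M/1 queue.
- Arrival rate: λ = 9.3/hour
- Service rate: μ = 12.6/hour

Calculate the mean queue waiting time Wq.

First, compute utilization: ρ = λ/μ = 9.3/12.6 = 0.7381
For M/M/1: Wq = λ/(μ(μ-λ))
Wq = 9.3/(12.6 × (12.6-9.3))
Wq = 9.3/(12.6 × 3.30)
Wq = 0.2237 hours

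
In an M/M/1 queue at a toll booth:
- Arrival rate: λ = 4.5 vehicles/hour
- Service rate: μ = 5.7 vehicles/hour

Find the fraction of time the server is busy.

Server utilization: ρ = λ/μ
ρ = 4.5/5.7 = 0.7895
The server is busy 78.95% of the time.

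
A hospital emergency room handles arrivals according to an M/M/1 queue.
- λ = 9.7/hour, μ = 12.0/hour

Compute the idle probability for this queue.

ρ = λ/μ = 9.7/12.0 = 0.8083
P(0) = 1 - ρ = 1 - 0.8083 = 0.1917
The server is idle 19.17% of the time.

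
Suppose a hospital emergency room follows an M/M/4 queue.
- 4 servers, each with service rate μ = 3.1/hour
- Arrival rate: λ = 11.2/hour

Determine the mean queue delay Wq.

Traffic intensity: ρ = λ/(cμ) = 11.2/(4×3.1) = 0.9032
Since ρ = 0.9032 < 1, system is stable.
Offered load a = λ/μ = cρ = 11.2/3.1 = 3.6129
P₀ = [ Σₙ₌₀^3 aⁿ/n! + a^4/(4!(1-ρ)) ]⁻¹
Σ = a^0/0! + a^1/1! + a^2/2! + a^3/3! = 1.000000 + 3.612903 + 6.526535 + 7.859913 = 18.9994
a^4/(4!(1-ρ)) = 170.3826/(24 × 0.0967742) = 73.3592
P₀ = 1/(18.9994 + 73.3592) = 0.01083
Lq = P₀·a^4·ρ / (4!(1-ρ)²) = 0.01082737 × 170.3826 × 0.9032258 / (24 × 0.009365245) = 7.4133
Wq = Lq/λ = 7.4133/11.2 = 0.6619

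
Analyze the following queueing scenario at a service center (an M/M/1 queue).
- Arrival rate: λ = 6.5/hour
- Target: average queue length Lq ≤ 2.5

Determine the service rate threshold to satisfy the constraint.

For M/M/1: Lq = λ²/(μ(μ-λ))
Need Lq ≤ 2.5, i.e. μ(μ-λ) ≥ λ²/2.5
μ² - 6.5μ - 42.25/2.5 ≥ 0  →  μ² - 6.5μ - 16.9000 ≥ 0
Quadratic formula (positive root): μ = [λ + √(λ² + 4×16.9000)]/2
Discriminant: 42.25 + 4×16.9000 = 109.8500, √109.8500 = 10.48094
μ ≥ (6.5 + 10.48094)/2 = 8.4905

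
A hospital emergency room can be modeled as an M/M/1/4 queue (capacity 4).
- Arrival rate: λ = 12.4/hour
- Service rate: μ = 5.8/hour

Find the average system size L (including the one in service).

ρ = λ/μ = 12.4/5.8 = 2.1379
P₀ = (1-ρ)/(1-ρ^(K+1)) = (1-2.1379)/(1-2.1379^5) = -1.1379/-43.6619 = 0.02606
P_K = P₀×ρ^K = 0.02606 × 2.1379^4 = 0.02606 × 20.8905 = 0.5444
L = ρ[1 - (K+1)ρ^K + Kρ^(K+1)] / [(1-ρ)(1-ρ^(K+1))]
L = 2.1379 × (1 - 5×20.8905 + 4×44.6619) / ((1 - 2.1379) × (1 - 44.6619)) = 3.2357 patients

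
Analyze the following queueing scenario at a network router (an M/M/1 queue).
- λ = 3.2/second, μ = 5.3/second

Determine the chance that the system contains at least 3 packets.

ρ = λ/μ = 3.2/5.3 = 0.6038
P(N ≥ n) = ρⁿ
P(N ≥ 3) = 0.6038^3
P(N ≥ 3) = 0.2201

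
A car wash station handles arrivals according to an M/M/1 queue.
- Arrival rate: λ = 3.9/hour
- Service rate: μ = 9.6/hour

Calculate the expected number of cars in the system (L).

ρ = λ/μ = 3.9/9.6 = 0.4062
For M/M/1: L = λ/(μ-λ)
L = 3.9/(9.6-3.9) = 3.9/5.70
L = 0.6842 cars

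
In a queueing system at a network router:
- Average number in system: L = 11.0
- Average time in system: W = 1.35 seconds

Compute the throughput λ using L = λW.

Little's Law: L = λW, so λ = L/W
λ = 11.0/1.35 = 8.1481 packets/second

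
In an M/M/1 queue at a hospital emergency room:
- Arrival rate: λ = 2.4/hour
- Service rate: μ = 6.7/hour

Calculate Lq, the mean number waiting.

ρ = λ/μ = 2.4/6.7 = 0.3582
For M/M/1: Lq = λ²/(μ(μ-λ))
Lq = 5.76/(6.7 × 4.30)
Lq = 0.1999 patients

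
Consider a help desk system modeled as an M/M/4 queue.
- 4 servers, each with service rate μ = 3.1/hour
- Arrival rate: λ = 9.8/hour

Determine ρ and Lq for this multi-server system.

Traffic intensity: ρ = λ/(cμ) = 9.8/(4×3.1) = 0.7903
Since ρ = 0.7903 < 1, system is stable.
Offered load a = λ/μ = cρ = 9.8/3.1 = 3.1613
P₀ = [ Σₙ₌₀^3 aⁿ/n! + a^4/(4!(1-ρ)) ]⁻¹
Σ = a^0/0! + a^1/1! + a^2/2! + a^3/3! = 1.0000 + 3.1613 + 4.9969 + 5.2655 = 14.4237
a^4/(4!(1-ρ)) = 99.8752/(24 × 0.209677) = 19.8470
P₀ = 1/(14.4237 + 19.8470) = 0.02918
Lq = P₀·a^4·ρ / (4!(1-ρ)²) = 0.0291795 × 99.8752 × 0.790323 / (24 × 0.0439646) = 2.1829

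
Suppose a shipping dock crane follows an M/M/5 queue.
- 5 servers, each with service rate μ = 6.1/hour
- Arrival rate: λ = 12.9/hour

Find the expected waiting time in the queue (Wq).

Traffic intensity: ρ = λ/(cμ) = 12.9/(5×6.1) = 0.4230
Since ρ = 0.4230 < 1, system is stable.
Offered load a = λ/μ = cρ = 12.9/6.1 = 2.1148
P₀ = [ Σₙ₌₀^4 aⁿ/n! + a^5/(5!(1-ρ)) ]⁻¹
Σ = a^0/0! + a^1/1! + a^2/2! + a^3/3! + a^4/4! = 1.00000 + 2.11475 + 2.23609 + 1.57626 + 0.833352 = 7.7605
a^5/(5!(1-ρ)) = 42.2960/(120 × 0.57705) = 0.6108
P₀ = 1/(7.7605 + 0.6108) = 0.1195
Lq = P₀·a^5·ρ / (5!(1-ρ)²) = 0.11946 × 42.2960 × 0.42295 / (120 × 0.33299) = 0.05348
Wq = Lq/λ = 0.05348/12.9 = 0.004146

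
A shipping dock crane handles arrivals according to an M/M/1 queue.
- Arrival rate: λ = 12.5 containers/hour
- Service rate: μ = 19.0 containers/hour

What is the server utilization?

Server utilization: ρ = λ/μ
ρ = 12.5/19.0 = 0.6579
The server is busy 65.79% of the time.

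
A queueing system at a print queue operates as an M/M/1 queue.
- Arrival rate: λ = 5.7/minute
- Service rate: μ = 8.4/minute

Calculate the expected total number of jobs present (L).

ρ = λ/μ = 5.7/8.4 = 0.6786
For M/M/1: L = λ/(μ-λ)
L = 5.7/(8.4-5.7) = 5.7/2.70
L = 2.1111 jobs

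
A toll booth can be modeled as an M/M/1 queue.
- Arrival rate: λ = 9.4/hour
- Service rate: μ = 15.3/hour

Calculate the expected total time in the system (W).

First, compute utilization: ρ = λ/μ = 9.4/15.3 = 0.6144
For M/M/1: W = 1/(μ-λ)
W = 1/(15.3-9.4) = 1/5.90
W = 0.1695 hours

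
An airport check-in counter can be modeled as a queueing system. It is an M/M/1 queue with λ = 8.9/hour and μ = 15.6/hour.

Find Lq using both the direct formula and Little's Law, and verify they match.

Method 1 (direct): Lq = λ²/(μ(μ-λ)) = 79.21/(15.6 × 6.70) = 0.7578

Method 2 (Little's Law):
W = 1/(μ-λ) = 1/6.70 = 0.14925
Wq = W - 1/μ = 0.14925 - 0.064103 = 0.08515
Lq = λWq = 8.9 × 0.08515 = 0.7578 ✔ (matches Method 1)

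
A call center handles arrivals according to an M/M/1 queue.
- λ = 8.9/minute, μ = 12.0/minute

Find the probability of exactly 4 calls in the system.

ρ = λ/μ = 8.9/12.0 = 0.7417
P(n) = (1-ρ)ρⁿ
P(4) = (1-0.7417) × 0.7417^4
P(4) = 0.25830 × 0.30263
P(4) = 0.07817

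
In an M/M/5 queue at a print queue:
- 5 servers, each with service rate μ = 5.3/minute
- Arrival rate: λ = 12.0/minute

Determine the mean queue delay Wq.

Traffic intensity: ρ = λ/(cμ) = 12.0/(5×5.3) = 0.4528
Since ρ = 0.4528 < 1, system is stable.
Offered load a = λ/μ = cρ = 12.0/5.3 = 2.2642
P₀ = [ Σₙ₌₀^4 aⁿ/n! + a^5/(5!(1-ρ)) ]⁻¹
Σ = a^0/0! + a^1/1! + a^2/2! + a^3/3! + a^4/4! = 1.00000 + 2.26415 + 2.56319 + 1.93448 + 1.09499 = 8.8568
a^5/(5!(1-ρ)) = 59.5014/(120 × 0.54717) = 0.9062
P₀ = 1/(8.8568 + 0.9062) = 0.1024
Lq = P₀·a^5·ρ / (5!(1-ρ)²) = 0.10243 × 59.5014 × 0.45283 / (120 × 0.29939) = 0.07682
Wq = Lq/λ = 0.076816/12.0 = 0.006401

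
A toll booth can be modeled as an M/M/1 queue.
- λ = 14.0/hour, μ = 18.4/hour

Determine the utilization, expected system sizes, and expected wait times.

Step 1: ρ = λ/μ = 14.0/18.4 = 0.7609
Step 2: L = λ/(μ-λ) = 14.0/4.40 = 3.1818
Step 3: Lq = λ²/(μ(μ-λ)) = 196.00/(18.4×4.40) = 2.4209
Step 4: W = 1/(μ-λ) = 1/4.40 = 0.22727
Step 5: Wq = λ/(μ(μ-λ)) = 14.0/(18.4×4.40) = 0.1729
Step 6: P(0) = 1-ρ = 0.2391
Verify: L = λW = 14.0×0.22727 = 3.1818 ✔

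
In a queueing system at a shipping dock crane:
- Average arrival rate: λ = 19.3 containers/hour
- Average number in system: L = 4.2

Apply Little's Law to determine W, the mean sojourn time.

Little's Law: L = λW, so W = L/λ
W = 4.2/19.3 = 0.2176 hours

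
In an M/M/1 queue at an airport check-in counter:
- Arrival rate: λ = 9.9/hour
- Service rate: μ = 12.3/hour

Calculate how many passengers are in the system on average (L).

ρ = λ/μ = 9.9/12.3 = 0.8049
For M/M/1: L = λ/(μ-λ)
L = 9.9/(12.3-9.9) = 9.9/2.40
L = 4.1250 passengers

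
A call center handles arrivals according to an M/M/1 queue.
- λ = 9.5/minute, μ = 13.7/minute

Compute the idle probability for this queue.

ρ = λ/μ = 9.5/13.7 = 0.6934
P(0) = 1 - ρ = 1 - 0.6934 = 0.3066
The server is idle 30.66% of the time.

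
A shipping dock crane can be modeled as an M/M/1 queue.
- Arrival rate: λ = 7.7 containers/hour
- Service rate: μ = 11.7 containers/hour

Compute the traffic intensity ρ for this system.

Server utilization: ρ = λ/μ
ρ = 7.7/11.7 = 0.6581
The server is busy 65.81% of the time.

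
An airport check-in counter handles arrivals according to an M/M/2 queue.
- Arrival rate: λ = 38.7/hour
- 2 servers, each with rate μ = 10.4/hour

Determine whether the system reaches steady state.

Stability requires ρ = λ/(cμ) < 1
ρ = 38.7/(2 × 10.4) = 38.7/20.80 = 1.8606
Since 1.8606 ≥ 1, the system is UNSTABLE.
Need c > λ/μ = 38.7/10.4 = 3.72.
Minimum servers needed: c = 4.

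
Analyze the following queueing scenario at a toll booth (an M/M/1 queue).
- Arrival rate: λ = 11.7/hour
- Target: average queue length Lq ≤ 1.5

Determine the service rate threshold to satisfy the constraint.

For M/M/1: Lq = λ²/(μ(μ-λ))
Need Lq ≤ 1.5, i.e. μ(μ-λ) ≥ λ²/1.5
μ² - 11.7μ - 136.89/1.5 ≥ 0  →  μ² - 11.7μ - 91.2600 ≥ 0
Quadratic formula (positive root): μ = [λ + √(λ² + 4×91.2600)]/2
Discriminant: 136.89 + 4×91.2600 = 501.9300, √501.9300 = 22.4038
μ ≥ (11.7 + 22.4038)/2 = 17.0519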